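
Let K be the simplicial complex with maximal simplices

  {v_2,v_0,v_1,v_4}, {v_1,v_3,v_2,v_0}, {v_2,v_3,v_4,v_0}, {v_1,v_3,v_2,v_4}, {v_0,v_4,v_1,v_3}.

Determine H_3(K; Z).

Order the vertices as v_0 < v_1 < v_2 < v_3 < v_4. Listing each simplex with vertices in this order, K has dimension 3 with simplices:

  0-simplices (5): [v_0], [v_1], [v_2], [v_3], [v_4]
  1-simplices (10): [v_0,v_1], [v_0,v_2], [v_0,v_3], [v_0,v_4], [v_1,v_2], [v_1,v_3], [v_1,v_4], [v_2,v_3], [v_2,v_4], [v_3,v_4]
  2-simplices (10): [v_0,v_1,v_2], [v_0,v_1,v_3], [v_0,v_1,v_4], [v_0,v_2,v_3], [v_0,v_2,v_4], [v_0,v_3,v_4], [v_1,v_2,v_3], [v_1,v_2,v_4], [v_1,v_3,v_4], [v_2,v_3,v_4]
  3-simplices (5): [v_0,v_1,v_2,v_3], [v_0,v_1,v_2,v_4], [v_0,v_1,v_3,v_4], [v_0,v_2,v_3,v_4], [v_1,v_2,v_3,v_4]

giving chain groups C_0 ≅ Z^5, C_1 ≅ Z^10, C_2 ≅ Z^10, C_3 ≅ Z^5.

∂_1: C_1 → C_0 is given by ∂[p,q] = [q] − [p].
The 5×10 boundary matrix has rank 4 and Smith normal form diag(1,1,1,1).

Boundary ∂_2: C_2 → C_1 maps a triangle to the signed sum of its edges. For instance
  ∂[v_0,v_1,v_4] = [v_1,v_4] − [v_0,v_4] + [v_0,v_1],
  ∂[v_0,v_2,v_3] = [v_2,v_3] − [v_0,v_3] + [v_0,v_2].
The 10×10 boundary matrix has rank 6 and Smith normal form diag(1,1,1,1,1,1).

∂_3: C_3 → C_2 sends each 3-simplex σ to the alternating sum Σ_i (−1)^i (σ with its i-th vertex removed). For instance
  ∂[v_1,v_2,v_3,v_4] = [v_2,v_3,v_4] − [v_1,v_3,v_4] + [v_1,v_2,v_4] − [v_1,v_2,v_3],
  ∂[v_0,v_1,v_2,v_3] = [v_1,v_2,v_3] − [v_0,v_2,v_3] + [v_0,v_1,v_3] − [v_0,v_1,v_2].
The resulting 10×5 matrix has rank 4, and its Smith normal form has invariant factors (1,1,1,1).

Computing H_k = (kernel of ∂_k) / (image of ∂_{k+1}):

  H_3: rank ker ∂_3 − rank ∂_4 = (5 − 4) − 0 = 1, and there is no ∂_4, so H_3 ≅ Z.

(K is a triangulation of the 3-sphere S^3.)

H_3 ≅ Z.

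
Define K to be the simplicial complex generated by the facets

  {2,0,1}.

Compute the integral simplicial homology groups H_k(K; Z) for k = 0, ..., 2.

We work with the vertex ordering 0 < 1 < 2. The simplices of K, each written with vertices in increasing order, are:

  0-simplices (3): [0], [1], [2]
  1-simplices (3): [0,1], [0,2], [1,2]
  2-simplices (1): [0,1,2]

giving chain groups C_0 ≅ Z^3, C_1 ≅ Z^3, C_2 ≅ Z^1.

Boundary ∂_1: C_1 → C_0 is given by ∂[p,q] = [q] − [p]. For instance
  ∂[0,2] = [2] − [0].
This gives a 3×3 integer matrix of rank 2; reducing to Smith normal form yields diagonal entries (1,1).

Boundary ∂_2: C_2 → C_1 maps a triangle to the signed sum of its edges. For instance
  ∂[0,1,2] = [1,2] − [0,2] + [0,1].
The 3×1 boundary matrix has rank 1 and Smith normal form diag(1).

Computing H_k = (kernel of ∂_k) / (image of ∂_{k+1}):

  H_0: rank C_0 − rank ∂_1 = 3 − 2 = 1, and the invariant factors of ∂_1 are all 1, so H_0 = Z.
  H_1: rank ker ∂_1 − rank ∂_2 = (3 − 2) − 1 = 0, and the invariant factors of ∂_2 are all 1, so H_1 = 0.
  H_2: rank ker ∂_2 − rank ∂_3 = (1 − 1) − 0 = 0, and there is no ∂_3, so H_2 = 0.

As a check, the Euler characteristic is 3 − 3 + 1 = 1, which agrees with 1 − 0 + 0 = 1.

H_0 = Z,  H_1 = 0,  H_2 = 0.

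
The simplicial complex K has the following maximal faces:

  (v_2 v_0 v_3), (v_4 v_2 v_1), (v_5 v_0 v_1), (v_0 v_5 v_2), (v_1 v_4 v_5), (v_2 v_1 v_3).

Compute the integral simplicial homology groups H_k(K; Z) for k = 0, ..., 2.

H_0 = Z,  H_1 = Z,  H_2 = 0.

K has 6 vertices, 12 edges, 6 triangles.
rank ∂_0 = 0, rank ∂_1 = 5 ⇒ b_0 = 6 − 0 − 5 = 1; all invariant factors of ∂_1 are 1 so no torsion. So H_0 = Z.
rank ∂_1 = 5, rank ∂_2 = 6 ⇒ b_1 = 12 − 5 − 6 = 1; all invariant factors of ∂_2 are 1 so no torsion. So H_1 = Z.
rank ∂_2 = 6, rank ∂_3 = 0 ⇒ b_2 = 6 − 6 − 0 = 0. So H_2 = 0.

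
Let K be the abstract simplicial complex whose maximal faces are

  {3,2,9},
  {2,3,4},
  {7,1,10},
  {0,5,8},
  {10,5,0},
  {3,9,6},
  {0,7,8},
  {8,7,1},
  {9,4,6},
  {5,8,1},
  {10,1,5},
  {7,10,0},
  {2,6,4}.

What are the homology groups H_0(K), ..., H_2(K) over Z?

Order the vertices as 0 < 1 < 2 < 3 < 4 < 5 < 6 < 7 < 8 < 9 < 10. Listing each simplex with vertices in this order, K has dimension 2 with simplices:

  0-simplices (11): [0], [1], [2], [3], [4], [5], [6], [7], [8], [9], [10]
  1-simplices (22): [0,5], [0,7], [0,8], [0,10], [1,5], [1,7], [1,8], [1,10], [2,3], [2,4], [2,6], [2,9], [3,4], [3,6], [3,9], [4,6], [4,9], [5,8], [5,10], [6,9], [7,8], [7,10]
  2-simplices (13): [0,5,8], [0,5,10], [0,7,8], [0,7,10], [1,5,8], [1,5,10], [1,7,8], [1,7,10], [2,3,4], [2,3,9], [2,4,6], [3,6,9], [4,6,9]

giving chain groups C_0 ≅ Z^11, C_1 ≅ Z^22, C_2 ≅ Z^13.

∂_1: C_1 → C_0 maps an edge to its endpoints' difference, ∂[p,q] = q − p. For instance
  ∂[1,7] = [7] − [1].
This gives a 11×22 integer matrix of rank 9; reducing to Smith normal form yields diagonal entries (1,1,1,1,1,1,1,1,1).

The boundary map ∂_2: C_2 → C_1 maps a triangle to the signed sum of its edges. For instance
  ∂[4,6,9] = [6,9] − [4,9] + [4,6],
  ∂[1,5,8] = [5,8] − [1,8] + [1,5].
The resulting 22×13 matrix has rank 12, and its Smith normal form has invariant factors (1,1,1,1,1,1,1,1,1,1,1,1).

Now H_k = ker ∂_k / im ∂_{k+1}, so:

  H_0: rank C_0 − rank ∂_1 = 11 − 9 = 2, and the invariant factors of ∂_1 are all 1, so H_0 ≅ Z^2.
  H_1: rank ker ∂_1 − rank ∂_2 = (22 − 9) − 12 = 1, and the invariant factors of ∂_2 are all 1, so H_1 ≅ Z.
  H_2: rank ker ∂_2 − rank ∂_3 = (13 − 12) − 0 = 1, and there is no ∂_3, so H_2 ≅ Z.

H_0 = Z^2,  H_1 = Z,  H_2 = Z.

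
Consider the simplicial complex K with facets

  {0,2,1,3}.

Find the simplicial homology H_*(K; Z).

K has 4 vertices, 6 edges, 4 triangles, 1 3-simplex.
rank ∂_0 = 0, rank ∂_1 = 3 ⇒ b_0 = 4 − 0 − 3 = 1; all invariant factors of ∂_1 are 1 so no torsion. So H_0 = Z.
rank ∂_1 = 3, rank ∂_2 = 3 ⇒ b_1 = 6 − 3 − 3 = 0; all invariant factors of ∂_2 are 1 so no torsion. So H_1 = 0.
rank ∂_2 = 3, rank ∂_3 = 1 ⇒ b_2 = 4 − 3 − 1 = 0; all invariant factors of ∂_3 are 1 so no torsion. So H_2 = 0.
rank ∂_3 = 1, rank ∂_4 = 0 ⇒ b_3 = 1 − 1 − 0 = 0. So H_3 = 0.

H_0 ≅ Z,  H_1 = 0,  H_2 = 0,  H_3 = 0.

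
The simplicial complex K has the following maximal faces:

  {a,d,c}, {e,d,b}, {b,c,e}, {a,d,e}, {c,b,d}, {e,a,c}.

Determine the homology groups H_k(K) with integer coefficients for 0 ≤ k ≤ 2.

Fix the vertex order a < b < c < d < e and write every simplex with vertices in increasing order. Then dim K = 2 and the simplices of K are:

  0-simplices (5): a, b, c, d, e
  1-simplices (9): ac, ad, ae, bc, bd, be, cd, ce, de
  2-simplices (6): acd, ace, ade, bcd, bce, bde

giving chain groups C_0 ≅ Z^5, C_1 ≅ Z^9, C_2 ≅ Z^6.

∂_1: C_1 → C_0 maps an edge to its endpoints' difference, ∂[p,q] = q − p.
The resulting 5×9 matrix has rank 4, and its Smith normal form has invariant factors (1,1,1,1).

Boundary ∂_2: C_2 → C_1 sends each 2-simplex [p,q,r] to [q,r] − [p,r] + [p,q]. For instance
  ∂ace = ce − ae + ac,
  ∂bcd = cd − bd + bc.
As a 9×6 matrix over Z this has rank 5, with invariant factors (1,1,1,1,1).

From H_k ≅ ker(∂_k) / im(∂_{k+1}) we obtain:

  H_0: rank C_0 − rank ∂_1 = 5 − 4 = 1, and the invariant factors of ∂_1 are all 1, so H_0 ≅ Z.
  H_1: rank ker ∂_1 − rank ∂_2 = (9 − 4) − 5 = 0, and the invariant factors of ∂_2 are all 1, so H_1 ≅ 0.
  H_2: rank ker ∂_2 − rank ∂_3 = (6 − 5) − 0 = 1, and there is no ∂_3, so H_2 ≅ Z.

(K is a triangulation of the 2-sphere S^2.)

H_0 = Z,  H_1 = 0,  H_2 = Z.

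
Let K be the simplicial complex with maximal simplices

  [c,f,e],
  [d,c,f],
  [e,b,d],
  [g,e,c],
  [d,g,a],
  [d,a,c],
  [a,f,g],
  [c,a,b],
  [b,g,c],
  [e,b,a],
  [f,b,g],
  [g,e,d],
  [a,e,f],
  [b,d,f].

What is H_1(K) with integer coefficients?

Fix the vertex order a < b < c < d < e < f < g and write every simplex with vertices in increasing order. Then dim K = 2 and the simplices of K are:

  0-simplices (7): a, b, c, d, e, f, g
  1-simplices (21): ab, ac, ad, ae, af, ag, bc, bd, be, bf, bg, cd, ce, cf, cg, de, df, dg, ef, eg, fg
  2-simplices (14): abc, abe, acd, adg, aef, afg, bcg, bde, bdf, bfg, cdf, cef, ceg, deg

so the chain groups are C_0 ≅ Z^7, C_1 ≅ Z^21, C_2 ≅ Z^14.

∂_1: C_1 → C_0 sends each edge [p,q] (with p < q) to q − p.
This gives a 7×21 integer matrix of rank 6; reducing to Smith normal form yields diagonal entries (1,1,1,1,1,1).

The boundary map ∂_2: C_2 → C_1 acts by ∂[p,q,r] = [q,r] − [p,r] + [p,q]. For instance
  ∂bcg = cg − bg + bc,
  ∂aef = ef − af + ae.
The 21×14 boundary matrix has rank 13 and Smith normal form diag(1,1,1,1,1,1,1,1,1,1,1,1,1).

Computing H_k = (kernel of ∂_k) / (image of ∂_{k+1}):

  H_1: rank ker ∂_1 − rank ∂_2 = (21 − 6) − 13 = 2, and the invariant factors of ∂_2 are all 1, so H_1 ≅ Z^2.

H_1 ≅ Z^2.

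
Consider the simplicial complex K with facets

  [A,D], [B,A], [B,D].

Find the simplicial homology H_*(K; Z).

Order the vertices as A < B < D. Listing each simplex with vertices in this order, K has dimension 1 with simplices:

  0-simplices (3): A, B, D
  1-simplices (3): AB, AD, BD

Hence C_0 ≅ Z^3, C_1 ≅ Z^3.

∂_1: C_1 → C_0 sends each edge [p,q] (with p < q) to q − p. For instance
  ∂AB = B − A.
The 3×3 boundary matrix has rank 2 and Smith normal form diag(1,1).

Computing H_k = (kernel of ∂_k) / (image of ∂_{k+1}):

  H_0: rank C_0 − rank ∂_1 = 3 − 2 = 1, and the invariant factors of ∂_1 are all 1, so H_0 ≅ Z.
  H_1: rank ker ∂_1 − rank ∂_2 = (3 − 2) − 0 = 1, and there is no ∂_2, so H_1 ≅ Z.

As a check, the Euler characteristic is 3 − 3 = 0, which agrees with 1 − 1 = 0.

H_0 ≅ Z,  H_1 ≅ Z.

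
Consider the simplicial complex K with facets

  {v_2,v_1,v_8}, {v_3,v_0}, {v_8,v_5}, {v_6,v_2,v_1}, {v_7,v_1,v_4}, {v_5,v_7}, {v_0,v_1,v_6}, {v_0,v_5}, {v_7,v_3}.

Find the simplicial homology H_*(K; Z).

Fix the vertex order v_0 < v_1 < v_2 < v_3 < v_4 < v_5 < v_6 < v_7 < v_8 and write every simplex with vertices in increasing order. Then dim K = 2 and the simplices of K are:

  0-simplices (9): [v_0], [v_1], [v_2], [v_3], [v_4], [v_5], [v_6], [v_7], [v_8]
  1-simplices (15): (15 of them)
  2-simplices (4): [v_0,v_1,v_6], [v_1,v_2,v_6], [v_1,v_2,v_8], [v_1,v_4,v_7]

Hence C_0 ≅ Z^9, C_1 ≅ Z^15, C_2 ≅ Z^4.

Boundary ∂_1: C_1 → C_0 maps an edge to its endpoints' difference, ∂[p,q] = q − p. For instance
  ∂[v_1,v_7] = [v_7] − [v_1].
The 9×15 boundary matrix has rank 8 and Smith normal form diag(1,1,1,1,1,1,1,1).

∂_2: C_2 → C_1 sends each 2-simplex [p,q,r] to [q,r] − [p,r] + [p,q]. For instance
  ∂[v_1,v_2,v_8] = [v_2,v_8] − [v_1,v_8] + [v_1,v_2],
  ∂[v_1,v_4,v_7] = [v_4,v_7] − [v_1,v_7] + [v_1,v_4].
This gives a 15×4 integer matrix of rank 4; reducing to Smith normal form yields diagonal entries (1,1,1,1).

Now H_k = ker ∂_k / im ∂_{k+1}, so:

  H_0: rank C_0 − rank ∂_1 = 9 − 8 = 1, and the invariant factors of ∂_1 are all 1, so H_0 ≅ Z.
  H_1: rank ker ∂_1 − rank ∂_2 = (15 − 8) − 4 = 3, and the invariant factors of ∂_2 are all 1, so H_1 ≅ Z^3.
  H_2: rank ker ∂_2 − rank ∂_3 = (4 − 4) − 0 = 0, and there is no ∂_3, so H_2 ≅ 0.

H_0 = Z,  H_1 = Z^3,  H_2 = 0.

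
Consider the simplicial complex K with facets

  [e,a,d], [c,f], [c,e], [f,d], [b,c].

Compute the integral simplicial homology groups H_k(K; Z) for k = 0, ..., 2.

H_0 = Z,  H_1 = Z,  H_2 = 0.

K has 6 vertices, 7 edges, 1 triangle.
rank ∂_0 = 0, rank ∂_1 = 5 ⇒ b_0 = 6 − 0 − 5 = 1; all invariant factors of ∂_1 are 1 so no torsion. So H_0 = Z.
rank ∂_1 = 5, rank ∂_2 = 1 ⇒ b_1 = 7 − 5 − 1 = 1; all invariant factors of ∂_2 are 1 so no torsion. So H_1 = Z.
rank ∂_2 = 1, rank ∂_3 = 0 ⇒ b_2 = 1 − 1 − 0 = 0. So H_2 = 0.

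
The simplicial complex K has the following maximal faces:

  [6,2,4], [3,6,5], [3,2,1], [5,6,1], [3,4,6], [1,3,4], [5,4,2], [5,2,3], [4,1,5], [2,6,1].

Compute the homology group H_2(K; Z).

H_2 ≅ 0.

Fix the vertex order 1 < 2 < 3 < 4 < 5 < 6 and write every simplex with vertices in increasing order. Then dim K = 2 and the simplices of K are:

  0-simplices (6): [1], [2], [3], [4], [5], [6]
  1-simplices (15): [1,2], [1,3], [1,4], [1,5], [1,6], [2,3], [2,4], [2,5], [2,6], [3,4], [3,5], [3,6], [4,5], [4,6], [5,6]
  2-simplices (10): [1,2,3], [1,2,6], [1,3,4], [1,4,5], [1,5,6], [2,3,5], [2,4,5], [2,4,6], [3,4,6], [3,5,6]

Hence C_0 ≅ Z^6, C_1 ≅ Z^15, C_2 ≅ Z^10.

∂_1: C_1 → C_0 maps an edge to its endpoints' difference, ∂[p,q] = q − p.
The 6×15 boundary matrix has rank 5 and Smith normal form diag(1,1,1,1,1).

Boundary ∂_2: C_2 → C_1 maps a triangle to the signed sum of its edges. For instance
  ∂[3,5,6] = [5,6] − [3,6] + [3,5],
  ∂[1,5,6] = [5,6] − [1,6] + [1,5].
As a 15×10 matrix over Z this has rank 10, with invariant factors (1,1,1,1,1,1,1,1,1,2).

Computing H_k = (kernel of ∂_k) / (image of ∂_{k+1}):

  H_2: rank ker ∂_2 − rank ∂_3 = (10 − 10) − 0 = 0, and there is no ∂_3, so H_2 ≅ 0.

(K is a triangulation of the real projective plane RP^2.)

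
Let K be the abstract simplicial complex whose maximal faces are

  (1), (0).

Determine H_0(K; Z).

H_0 ≅ Z^2.

Take the total order 0 < 1 on the vertex set. Then K (dimension 0) consists of the simplices:

  0-simplices (2): [0], [1]

so the chain groups are C_0 ≅ Z^2.

Computing H_k = (kernel of ∂_k) / (image of ∂_{k+1}):

  H_0: rank C_0 − rank ∂_1 = 2 − 0 = 2, and there is no ∂_1, so H_0 ≅ Z^2.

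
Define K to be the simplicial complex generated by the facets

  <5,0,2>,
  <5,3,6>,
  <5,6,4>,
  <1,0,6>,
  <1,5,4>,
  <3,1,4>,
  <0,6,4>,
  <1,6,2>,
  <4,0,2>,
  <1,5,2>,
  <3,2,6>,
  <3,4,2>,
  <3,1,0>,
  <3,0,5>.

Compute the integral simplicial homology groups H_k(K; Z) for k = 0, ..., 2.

H_0 = Z,  H_1 = Z^2,  H_2 = Z.

Fix the vertex order 0 < 1 < 2 < 3 < 4 < 5 < 6 and write every simplex with vertices in increasing order. Then dim K = 2 and the simplices of K are:

  0-simplices (7): [0], [1], [2], [3], [4], [5], [6]
  1-simplices (21): [0,1], [0,2], [0,3], [0,4], [0,5], [0,6], [1,2], [1,3], [1,4], [1,5], [1,6], [2,3], [2,4], [2,5], [2,6], [3,4], [3,5], [3,6], [4,5], [4,6], [5,6]
  2-simplices (14): [0,1,3], [0,1,6], [0,2,4], [0,2,5], [0,3,5], [0,4,6], [1,2,5], [1,2,6], [1,3,4], [1,4,5], [2,3,4], [2,3,6], [3,5,6], [4,5,6]

so the chain groups are C_0 ≅ Z^7, C_1 ≅ Z^21, C_2 ≅ Z^14.

∂_1: C_1 → C_0 sends each edge [p,q] (with p < q) to q − p. For instance
  ∂[0,2] = [2] − [0].
The resulting 7×21 matrix has rank 6, and its Smith normal form has invariant factors (1,1,1,1,1,1).

The boundary map ∂_2: C_2 → C_1 maps a triangle to the signed sum of its edges. For instance
  ∂[0,3,5] = [3,5] − [0,5] + [0,3],
  ∂[1,4,5] = [4,5] − [1,5] + [1,4].
As a 21×14 matrix over Z this has rank 13, with invariant factors (1,1,1,1,1,1,1,1,1,1,1,1,1).

Reading off H_k = ker ∂_k / im ∂_{k+1}:

  H_0: rank C_0 − rank ∂_1 = 7 − 6 = 1, and the invariant factors of ∂_1 are all 1, so H_0 ≅ Z.
  H_1: rank ker ∂_1 − rank ∂_2 = (21 − 6) − 13 = 2, and the invariant factors of ∂_2 are all 1, so H_1 ≅ Z^2.
  H_2: rank ker ∂_2 − rank ∂_3 = (14 − 13) − 0 = 1, and there is no ∂_3, so H_2 ≅ Z.

As a check, the Euler characteristic is 7 − 21 + 14 = 0, which agrees with 1 − 2 + 1 = 0.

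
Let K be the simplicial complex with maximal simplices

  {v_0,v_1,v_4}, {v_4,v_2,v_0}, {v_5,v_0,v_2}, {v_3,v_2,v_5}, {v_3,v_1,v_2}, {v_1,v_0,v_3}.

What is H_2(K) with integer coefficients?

Fix the vertex order v_0 < v_1 < v_2 < v_3 < v_4 < v_5 and write every simplex with vertices in increasing order. Then dim K = 2 and the simplices of K are:

  0-simplices (6): [v_0], [v_1], [v_2], [v_3], [v_4], [v_5]
  1-simplices (12): [v_0,v_1], [v_0,v_2], [v_0,v_3], [v_0,v_4], [v_0,v_5], [v_1,v_2], [v_1,v_3], [v_1,v_4], [v_2,v_3], [v_2,v_4], [v_2,v_5], [v_3,v_5]
  2-simplices (6): [v_0,v_1,v_3], [v_0,v_1,v_4], [v_0,v_2,v_4], [v_0,v_2,v_5], [v_1,v_2,v_3], [v_2,v_3,v_5]

giving chain groups C_0 ≅ Z^6, C_1 ≅ Z^12, C_2 ≅ Z^6.

The boundary map ∂_1: C_1 → C_0 maps an edge to its endpoints' difference, ∂[p,q] = q − p. For instance
  ∂[v_1,v_2] = [v_2] − [v_1].
The 6×12 boundary matrix has rank 5 and Smith normal form diag(1,1,1,1,1).

Boundary ∂_2: C_2 → C_1 sends each 2-simplex [p,q,r] to [q,r] − [p,r] + [p,q]. For instance
  ∂[v_0,v_1,v_4] = [v_1,v_4] − [v_0,v_4] + [v_0,v_1],
  ∂[v_0,v_2,v_4] = [v_2,v_4] − [v_0,v_4] + [v_0,v_2].
The resulting 12×6 matrix has rank 6, and its Smith normal form has invariant factors (1,1,1,1,1,1).

Computing H_k = (kernel of ∂_k) / (image of ∂_{k+1}):

  H_2: rank ker ∂_2 − rank ∂_3 = (6 − 6) − 0 = 0, and there is no ∂_3, so H_2 = 0.

(K is a triangulation of the cylinder S^1 x I.)

H_2 = 0.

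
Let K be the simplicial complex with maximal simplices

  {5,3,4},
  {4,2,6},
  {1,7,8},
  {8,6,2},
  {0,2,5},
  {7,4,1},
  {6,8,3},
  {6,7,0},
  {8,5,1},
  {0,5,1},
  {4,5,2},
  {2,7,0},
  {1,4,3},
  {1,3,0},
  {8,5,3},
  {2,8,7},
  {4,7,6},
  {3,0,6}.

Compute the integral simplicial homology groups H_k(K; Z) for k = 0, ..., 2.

Take the total order 0 < 1 < 2 < 3 < 4 < 5 < 6 < 7 < 8 on the vertex set. Then K (dimension 2) consists of the simplices:

  0-simplices (9): [0], [1], [2], [3], [4], [5], [6], [7], [8]
  1-simplices (27): (27 of them)
  2-simplices (18): [0,1,3], [0,1,5], [0,2,5], [0,2,7], [0,3,6], [0,6,7], [1,3,4], [1,4,7], [1,5,8], [1,7,8], [2,4,5], [2,4,6], [2,6,8], [2,7,8], [3,4,5], [3,5,8], [3,6,8], [4,6,7]

giving chain groups C_0 ≅ Z^9, C_1 ≅ Z^27, C_2 ≅ Z^18.

Boundary ∂_1: C_1 → C_0 sends each edge [p,q] (with p < q) to q − p.
The resulting 9×27 matrix has rank 8, and its Smith normal form has invariant factors (1,1,1,1,1,1,1,1).

Boundary ∂_2: C_2 → C_1 sends each 2-simplex [p,q,r] to [q,r] − [p,r] + [p,q]. For instance
  ∂[3,5,8] = [5,8] − [3,8] + [3,5],
  ∂[0,1,5] = [1,5] − [0,5] + [0,1].
The 27×18 boundary matrix has rank 18 and Smith normal form diag(1,1,1,1,1,1,1,1,1,1,1,1,1,1,1,1,1,2).

Computing H_k = (kernel of ∂_k) / (image of ∂_{k+1}):

  H_0: rank C_0 − rank ∂_1 = 9 − 8 = 1, and the invariant factors of ∂_1 are all 1, so H_0 = Z.
  H_1: rank ker ∂_1 − rank ∂_2 = (27 − 8) − 18 = 1, and ∂_2 has invariant factor 2 > 1, so H_1 = Z ⊕ Z_2.
  H_2: rank ker ∂_2 − rank ∂_3 = (18 − 18) − 0 = 0, and there is no ∂_3, so H_2 = 0.

(K is a triangulation of the Klein bottle.)

H_0 ≅ Z,  H_1 ≅ Z ⊕ Z_2,  H_2 = 0.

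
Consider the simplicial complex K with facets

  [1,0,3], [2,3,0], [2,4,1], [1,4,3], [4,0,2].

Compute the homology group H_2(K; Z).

H_2 = 0.

Order the vertices as 0 < 1 < 2 < 3 < 4. Listing each simplex with vertices in this order, K has dimension 2 with simplices:

  0-simplices (5): [0], [1], [2], [3], [4]
  1-simplices (10): [0,1], [0,2], [0,3], [0,4], [1,2], [1,3], [1,4], [2,3], [2,4], [3,4]
  2-simplices (5): [0,1,3], [0,2,3], [0,2,4], [1,2,4], [1,3,4]

Hence C_0 ≅ Z^5, C_1 ≅ Z^10, C_2 ≅ Z^5.

∂_1: C_1 → C_0 is given by ∂[p,q] = [q] − [p]. For instance
  ∂[0,3] = [3] − [0].
As a 5×10 matrix over Z this has rank 4, with invariant factors (1,1,1,1).

Boundary ∂_2: C_2 → C_1 acts by ∂[p,q,r] = [q,r] − [p,r] + [p,q]. For instance
  ∂[0,1,3] = [1,3] − [0,3] + [0,1],
  ∂[0,2,4] = [2,4] − [0,4] + [0,2].
The resulting 10×5 matrix has rank 5, and its Smith normal form has invariant factors (1,1,1,1,1).

Reading off H_k = ker ∂_k / im ∂_{k+1}:

  H_2: rank ker ∂_2 − rank ∂_3 = (5 − 5) − 0 = 0, and there is no ∂_3, so H_2 ≅ 0.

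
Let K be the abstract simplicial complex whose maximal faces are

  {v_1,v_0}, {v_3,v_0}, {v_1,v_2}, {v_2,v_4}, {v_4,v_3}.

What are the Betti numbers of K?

b_0 = 1, b_1 = 1.

We work with the vertex ordering v_0 < v_1 < v_2 < v_3 < v_4. The simplices of K, each written with vertices in increasing order, are:

  0-simplices (5): [v_0], [v_1], [v_2], [v_3], [v_4]
  1-simplices (5): [v_0,v_1], [v_0,v_3], [v_1,v_2], [v_2,v_4], [v_3,v_4]

so the chain groups are C_0 ≅ Z^5, C_1 ≅ Z^5.

Boundary ∂_1: C_1 → C_0 sends each edge [p,q] (with p < q) to q − p.
This gives a 5×5 integer matrix of rank 4; reducing to Smith normal form yields diagonal entries (1,1,1,1).

Now H_k = ker ∂_k / im ∂_{k+1}, so:

  H_0: rank C_0 − rank ∂_1 = 5 − 4 = 1, and the invariant factors of ∂_1 are all 1, so H_0 = Z.
  H_1: rank ker ∂_1 − rank ∂_2 = (5 − 4) − 0 = 1, and there is no ∂_2, so H_1 = Z.

Hence the Betti numbers are b_0 = 1, b_1 = 1.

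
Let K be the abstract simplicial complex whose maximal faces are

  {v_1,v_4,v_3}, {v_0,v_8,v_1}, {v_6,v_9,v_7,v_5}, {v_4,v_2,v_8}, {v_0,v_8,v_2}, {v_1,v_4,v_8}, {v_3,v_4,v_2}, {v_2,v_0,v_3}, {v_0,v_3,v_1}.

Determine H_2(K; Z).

H_2 ≅ Z.

Take the total order v_0 < v_1 < v_2 < v_3 < v_4 < v_5 < v_6 < v_7 < v_8 < v_9 on the vertex set. Then K (dimension 3) consists of the simplices:

  0-simplices (10): [v_0], [v_1], [v_2], [v_3], [v_4], [v_5], [v_6], [v_7], [v_8], [v_9]
  1-simplices (18): (18 of them)
  2-simplices (12): (12 of them)
  3-simplices (1): [v_5,v_6,v_7,v_9]

Hence C_0 ≅ Z^10, C_1 ≅ Z^18, C_2 ≅ Z^12, C_3 ≅ Z^1.

The boundary map ∂_1: C_1 → C_0 sends each edge [p,q] (with p < q) to q − p. For instance
  ∂[v_6,v_7] = [v_7] − [v_6].
The resulting 10×18 matrix has rank 8, and its Smith normal form has invariant factors (1,1,1,1,1,1,1,1).

The boundary map ∂_2: C_2 → C_1 acts by ∂[p,q,r] = [q,r] − [p,r] + [p,q]. For instance
  ∂[v_0,v_1,v_8] = [v_1,v_8] − [v_0,v_8] + [v_0,v_1],
  ∂[v_0,v_2,v_3] = [v_2,v_3] − [v_0,v_3] + [v_0,v_2].
This gives a 18×12 integer matrix of rank 10; reducing to Smith normal form yields diagonal entries (1,1,1,1,1,1,1,1,1,1).

The boundary map ∂_3: C_3 → C_2 sends each 3-simplex σ to the alternating sum Σ_i (−1)^i (σ with its i-th vertex removed). For instance
  ∂[v_5,v_6,v_7,v_9] = [v_6,v_7,v_9] − [v_5,v_7,v_9] + [v_5,v_6,v_9] − [v_5,v_6,v_7].
This gives a 12×1 integer matrix of rank 1; reducing to Smith normal form yields diagonal entries (1).

Now H_k = ker ∂_k / im ∂_{k+1}, so:

  H_2: rank ker ∂_2 − rank ∂_3 = (12 − 10) − 1 = 1, and the invariant factors of ∂_3 are all 1, so H_2 = Z.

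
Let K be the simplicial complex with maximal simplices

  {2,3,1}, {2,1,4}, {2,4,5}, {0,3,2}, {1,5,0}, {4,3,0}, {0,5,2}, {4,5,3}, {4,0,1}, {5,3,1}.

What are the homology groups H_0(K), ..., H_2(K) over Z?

H_0 = Z,  H_1 = Z/2,  H_2 = 0.

Take the total order 0 < 1 < 2 < 3 < 4 < 5 on the vertex set. Then K (dimension 2) consists of the simplices:

  0-simplices (6): [0], [1], [2], [3], [4], [5]
  1-simplices (15): [0,1], [0,2], [0,3], [0,4], [0,5], [1,2], [1,3], [1,4], [1,5], [2,3], [2,4], [2,5], [3,4], [3,5], [4,5]
  2-simplices (10): [0,1,4], [0,1,5], [0,2,3], [0,2,5], [0,3,4], [1,2,3], [1,2,4], [1,3,5], [2,4,5], [3,4,5]

so the chain groups are C_0 ≅ Z^6, C_1 ≅ Z^15, C_2 ≅ Z^10.

Boundary ∂_1: C_1 → C_0 maps an edge to its endpoints' difference, ∂[p,q] = q − p. For instance
  ∂[3,4] = [4] − [3].
The resulting 6×15 matrix has rank 5, and its Smith normal form has invariant factors (1,1,1,1,1).

The boundary map ∂_2: C_2 → C_1 sends each 2-simplex [p,q,r] to [q,r] − [p,r] + [p,q]. For instance
  ∂[0,3,4] = [3,4] − [0,4] + [0,3],
  ∂[3,4,5] = [4,5] − [3,5] + [3,4].
As a 15×10 matrix over Z this has rank 10, with invariant factors (1,1,1,1,1,1,1,1,1,2).

From H_k ≅ ker(∂_k) / im(∂_{k+1}) we obtain:

  H_0: rank C_0 − rank ∂_1 = 6 − 5 = 1, and the invariant factors of ∂_1 are all 1, so H_0 ≅ Z.
  H_1: rank ker ∂_1 − rank ∂_2 = (15 − 5) − 10 = 0, and ∂_2 has invariant factor 2 > 1, so H_1 ≅ Z/2.
  H_2: rank ker ∂_2 − rank ∂_3 = (10 − 10) − 0 = 0, and there is no ∂_3, so H_2 ≅ 0.

As a check, the Euler characteristic is 6 − 15 + 10 = 1, which agrees with 1 − 0 + 0 = 1.
(K is a triangulation of the real projective plane RP^2.)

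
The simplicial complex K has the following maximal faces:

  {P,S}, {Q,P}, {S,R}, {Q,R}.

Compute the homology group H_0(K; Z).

H_0 ≅ Z.

Order the vertices as P < Q < R < S. Listing each simplex with vertices in this order, K has dimension 1 with simplices:

  0-simplices (4): P, Q, R, S
  1-simplices (4): PQ, PS, QR, RS

so the chain groups are C_0 ≅ Z^4, C_1 ≅ Z^4.

Boundary ∂_1: C_1 → C_0 sends each edge [p,q] (with p < q) to q − p. For instance
  ∂PQ = Q − P.
The 4×4 boundary matrix has rank 3 and Smith normal form diag(1,1,1).

Now H_k = ker ∂_k / im ∂_{k+1}, so:

  H_0: rank C_0 − rank ∂_1 = 4 − 3 = 1, and the invariant factors of ∂_1 are all 1, so H_0 = Z.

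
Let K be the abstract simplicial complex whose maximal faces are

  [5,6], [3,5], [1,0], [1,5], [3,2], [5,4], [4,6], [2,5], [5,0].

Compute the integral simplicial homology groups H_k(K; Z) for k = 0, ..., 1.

We work with the vertex ordering 0 < 1 < 2 < 3 < 4 < 5 < 6. The simplices of K, each written with vertices in increasing order, are:

  0-simplices (7): [0], [1], [2], [3], [4], [5], [6]
  1-simplices (9): [0,1], [0,5], [1,5], [2,3], [2,5], [3,5], [4,5], [4,6], [5,6]

Hence C_0 ≅ Z^7, C_1 ≅ Z^9.

∂_1: C_1 → C_0 maps an edge to its endpoints' difference, ∂[p,q] = q − p. For instance
  ∂[4,5] = [5] − [4].
The 7×9 boundary matrix has rank 6 and Smith normal form diag(1,1,1,1,1,1).

Reading off H_k = ker ∂_k / im ∂_{k+1}:

  H_0: rank C_0 − rank ∂_1 = 7 − 6 = 1, and the invariant factors of ∂_1 are all 1, so H_0 ≅ Z.
  H_1: rank ker ∂_1 − rank ∂_2 = (9 − 6) − 0 = 3, and there is no ∂_2, so H_1 ≅ Z^3.

H_0 ≅ Z,  H_1 ≅ Z^3.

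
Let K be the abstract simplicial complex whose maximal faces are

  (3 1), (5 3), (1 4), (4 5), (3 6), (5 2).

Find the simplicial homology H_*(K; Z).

Fix the vertex order 1 < 2 < 3 < 4 < 5 < 6 and write every simplex with vertices in increasing order. Then dim K = 1 and the simplices of K are:

  0-simplices (6): [1], [2], [3], [4], [5], [6]
  1-simplices (6): [1,3], [1,4], [2,5], [3,5], [3,6], [4,5]

giving chain groups C_0 ≅ Z^6, C_1 ≅ Z^6.

The boundary map ∂_1: C_1 → C_0 maps an edge to its endpoints' difference, ∂[p,q] = q − p. For instance
  ∂[1,4] = [4] − [1].
This gives a 6×6 integer matrix of rank 5; reducing to Smith normal form yields diagonal entries (1,1,1,1,1).

From H_k ≅ ker(∂_k) / im(∂_{k+1}) we obtain:

  H_0: rank C_0 − rank ∂_1 = 6 − 5 = 1, and the invariant factors of ∂_1 are all 1, so H_0 ≅ Z.
  H_1: rank ker ∂_1 − rank ∂_2 = (6 − 5) − 0 = 1, and there is no ∂_2, so H_1 ≅ Z.

H_0 = Z,  H_1 = Z.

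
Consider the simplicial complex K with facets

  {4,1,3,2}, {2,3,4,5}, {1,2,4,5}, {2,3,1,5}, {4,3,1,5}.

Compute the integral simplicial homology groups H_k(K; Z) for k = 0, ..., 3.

H_0 = Z,  H_1 = 0,  H_2 = 0,  H_3 = Z.

Fix the vertex order 1 < 2 < 3 < 4 < 5 and write every simplex with vertices in increasing order. Then dim K = 3 and the simplices of K are:

  0-simplices (5): [1], [2], [3], [4], [5]
  1-simplices (10): [1,2], [1,3], [1,4], [1,5], [2,3], [2,4], [2,5], [3,4], [3,5], [4,5]
  2-simplices (10): [1,2,3], [1,2,4], [1,2,5], [1,3,4], [1,3,5], [1,4,5], [2,3,4], [2,3,5], [2,4,5], [3,4,5]
  3-simplices (5): [1,2,3,4], [1,2,3,5], [1,2,4,5], [1,3,4,5], [2,3,4,5]

giving chain groups C_0 ≅ Z^5, C_1 ≅ Z^10, C_2 ≅ Z^10, C_3 ≅ Z^5.

The boundary map ∂_1: C_1 → C_0 sends each edge [p,q] (with p < q) to q − p. For instance
  ∂[1,2] = [2] − [1].
This gives a 5×10 integer matrix of rank 4; reducing to Smith normal form yields diagonal entries (1,1,1,1).

The boundary map ∂_2: C_2 → C_1 sends each 2-simplex [p,q,r] to [q,r] − [p,r] + [p,q]. For instance
  ∂[2,3,4] = [3,4] − [2,4] + [2,3],
  ∂[2,4,5] = [4,5] − [2,5] + [2,4].
As a 10×10 matrix over Z this has rank 6, with invariant factors (1,1,1,1,1,1).

∂_3: C_3 → C_2 sends each 3-simplex σ to the alternating sum Σ_i (−1)^i (σ with its i-th vertex removed). For instance
  ∂[1,2,3,5] = [2,3,5] − [1,3,5] + [1,2,5] − [1,2,3],
  ∂[1,3,4,5] = [3,4,5] − [1,4,5] + [1,3,5] − [1,3,4].
As a 10×5 matrix over Z this has rank 4, with invariant factors (1,1,1,1).

Computing H_k = (kernel of ∂_k) / (image of ∂_{k+1}):

  H_0: rank C_0 − rank ∂_1 = 5 − 4 = 1, and the invariant factors of ∂_1 are all 1, so H_0 = Z.
  H_1: rank ker ∂_1 − rank ∂_2 = (10 − 4) − 6 = 0, and the invariant factors of ∂_2 are all 1, so H_1 = 0.
  H_2: rank ker ∂_2 − rank ∂_3 = (10 − 6) − 4 = 0, and the invariant factors of ∂_3 are all 1, so H_2 = 0.
  H_3: rank ker ∂_3 − rank ∂_4 = (5 − 4) − 0 = 1, and there is no ∂_4, so H_3 = Z.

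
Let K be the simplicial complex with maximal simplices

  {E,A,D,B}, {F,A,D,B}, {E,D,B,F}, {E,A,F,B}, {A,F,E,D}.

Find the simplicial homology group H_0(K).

H_0 ≅ Z.

Order the vertices as A < B < D < E < F. Listing each simplex with vertices in this order, K has dimension 3 with simplices:

  0-simplices (5): A, B, D, E, F
  1-simplices (10): AB, AD, AE, AF, BD, BE, BF, DE, DF, EF
  2-simplices (10): ABD, ABE, ABF, ADE, ADF, AEF, BDE, BDF, BEF, DEF
  3-simplices (5): ABDE, ABDF, ABEF, ADEF, BDEF

Hence C_0 ≅ Z^5, C_1 ≅ Z^10, C_2 ≅ Z^10, C_3 ≅ Z^5.

Boundary ∂_1: C_1 → C_0 sends each edge [p,q] (with p < q) to q − p.
The resulting 5×10 matrix has rank 4, and its Smith normal form has invariant factors (1,1,1,1).

Boundary ∂_2: C_2 → C_1 sends each 2-simplex [p,q,r] to [q,r] − [p,r] + [p,q]. For instance
  ∂BDF = DF − BF + BD,
  ∂ABD = BD − AD + AB.
As a 10×10 matrix over Z this has rank 6, with invariant factors (1,1,1,1,1,1).

∂_3: C_3 → C_2 sends each 3-simplex σ to the alternating sum Σ_i (−1)^i (σ with its i-th vertex removed). For instance
  ∂ABDF = BDF − ADF + ABF − ABD,
  ∂ABEF = BEF − AEF + ABF − ABE.
The resulting 10×5 matrix has rank 4, and its Smith normal form has invariant factors (1,1,1,1).

From H_k ≅ ker(∂_k) / im(∂_{k+1}) we obtain:

  H_0: rank C_0 − rank ∂_1 = 5 − 4 = 1, and the invariant factors of ∂_1 are all 1, so H_0 ≅ Z.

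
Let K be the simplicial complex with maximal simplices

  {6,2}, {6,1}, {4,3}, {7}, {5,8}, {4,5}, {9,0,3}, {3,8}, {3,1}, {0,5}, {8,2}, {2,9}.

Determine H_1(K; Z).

H_1 ≅ Z^4.

Fix the vertex order 0 < 1 < 2 < 3 < 4 < 5 < 6 < 7 < 8 < 9 and write every simplex with vertices in increasing order. Then dim K = 2 and the simplices of K are:

  0-simplices (10): [0], [1], [2], [3], [4], [5], [6], [7], [8], [9]
  1-simplices (13): [0,3], [0,5], [0,9], [1,3], [1,6], [2,6], [2,8], [2,9], [3,4], [3,8], [3,9], [4,5], [5,8]
  2-simplices (1): [0,3,9]

so the chain groups are C_0 ≅ Z^10, C_1 ≅ Z^13, C_2 ≅ Z^1.

∂_1: C_1 → C_0 is given by ∂[p,q] = [q] − [p]. For instance
  ∂[2,9] = [9] − [2].
The resulting 10×13 matrix has rank 8, and its Smith normal form has invariant factors (1,1,1,1,1,1,1,1).

The boundary map ∂_2: C_2 → C_1 maps a triangle to the signed sum of its edges. For instance
  ∂[0,3,9] = [3,9] − [0,9] + [0,3].
As a 13×1 matrix over Z this has rank 1, with invariant factors (1).

Reading off H_k = ker ∂_k / im ∂_{k+1}:

  H_1: rank ker ∂_1 − rank ∂_2 = (13 − 8) − 1 = 4, and the invariant factors of ∂_2 are all 1, so H_1 = Z^4.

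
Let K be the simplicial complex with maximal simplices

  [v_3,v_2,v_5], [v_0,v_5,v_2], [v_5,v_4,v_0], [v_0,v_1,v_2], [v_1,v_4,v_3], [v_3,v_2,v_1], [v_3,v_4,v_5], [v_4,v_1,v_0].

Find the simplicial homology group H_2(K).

Fix the vertex order v_0 < v_1 < v_2 < v_3 < v_4 < v_5 and write every simplex with vertices in increasing order. Then dim K = 2 and the simplices of K are:

  0-simplices (6): [v_0], [v_1], [v_2], [v_3], [v_4], [v_5]
  1-simplices (12): [v_0,v_1], [v_0,v_2], [v_0,v_4], [v_0,v_5], [v_1,v_2], [v_1,v_3], [v_1,v_4], [v_2,v_3], [v_2,v_5], [v_3,v_4], [v_3,v_5], [v_4,v_5]
  2-simplices (8): [v_0,v_1,v_2], [v_0,v_1,v_4], [v_0,v_2,v_5], [v_0,v_4,v_5], [v_1,v_2,v_3], [v_1,v_3,v_4], [v_2,v_3,v_5], [v_3,v_4,v_5]

Hence C_0 ≅ Z^6, C_1 ≅ Z^12, C_2 ≅ Z^8.

Boundary ∂_1: C_1 → C_0 is given by ∂[p,q] = [q] − [p].
As a 6×12 matrix over Z this has rank 5, with invariant factors (1,1,1,1,1).

∂_2: C_2 → C_1 maps a triangle to the signed sum of its edges. For instance
  ∂[v_0,v_1,v_2] = [v_1,v_2] − [v_0,v_2] + [v_0,v_1],
  ∂[v_0,v_2,v_5] = [v_2,v_5] − [v_0,v_5] + [v_0,v_2].
The 12×8 boundary matrix has rank 7 and Smith normal form diag(1,1,1,1,1,1,1).

Reading off H_k = ker ∂_k / im ∂_{k+1}:

  H_2: rank ker ∂_2 − rank ∂_3 = (8 − 7) − 0 = 1, and there is no ∂_3, so H_2 = Z.

(K is a triangulation of the 2-sphere S^2.)

H_2 ≅ Z.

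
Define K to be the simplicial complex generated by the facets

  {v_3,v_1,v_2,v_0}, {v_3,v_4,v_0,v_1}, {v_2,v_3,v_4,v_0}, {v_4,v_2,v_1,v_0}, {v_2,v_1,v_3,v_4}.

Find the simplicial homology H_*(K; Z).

Fix the vertex order v_0 < v_1 < v_2 < v_3 < v_4 and write every simplex with vertices in increasing order. Then dim K = 3 and the simplices of K are:

  0-simplices (5): [v_0], [v_1], [v_2], [v_3], [v_4]
  1-simplices (10): [v_0,v_1], [v_0,v_2], [v_0,v_3], [v_0,v_4], [v_1,v_2], [v_1,v_3], [v_1,v_4], [v_2,v_3], [v_2,v_4], [v_3,v_4]
  2-simplices (10): [v_0,v_1,v_2], [v_0,v_1,v_3], [v_0,v_1,v_4], [v_0,v_2,v_3], [v_0,v_2,v_4], [v_0,v_3,v_4], [v_1,v_2,v_3], [v_1,v_2,v_4], [v_1,v_3,v_4], [v_2,v_3,v_4]
  3-simplices (5): [v_0,v_1,v_2,v_3], [v_0,v_1,v_2,v_4], [v_0,v_1,v_3,v_4], [v_0,v_2,v_3,v_4], [v_1,v_2,v_3,v_4]

Hence C_0 ≅ Z^5, C_1 ≅ Z^10, C_2 ≅ Z^10, C_3 ≅ Z^5.

The boundary map ∂_1: C_1 → C_0 sends each edge [p,q] (with p < q) to q − p. For instance
  ∂[v_2,v_4] = [v_4] − [v_2].
The 5×10 boundary matrix has rank 4 and Smith normal form diag(1,1,1,1).

The boundary map ∂_2: C_2 → C_1 acts by ∂[p,q,r] = [q,r] − [p,r] + [p,q]. For instance
  ∂[v_0,v_1,v_2] = [v_1,v_2] − [v_0,v_2] + [v_0,v_1],
  ∂[v_0,v_3,v_4] = [v_3,v_4] − [v_0,v_4] + [v_0,v_3].
This gives a 10×10 integer matrix of rank 6; reducing to Smith normal form yields diagonal entries (1,1,1,1,1,1).

Boundary ∂_3: C_3 → C_2 sends each 3-simplex σ to the alternating sum Σ_i (−1)^i (σ with its i-th vertex removed). For instance
  ∂[v_0,v_1,v_2,v_3] = [v_1,v_2,v_3] − [v_0,v_2,v_3] + [v_0,v_1,v_3] − [v_0,v_1,v_2],
  ∂[v_0,v_1,v_2,v_4] = [v_1,v_2,v_4] − [v_0,v_2,v_4] + [v_0,v_1,v_4] − [v_0,v_1,v_2].
The resulting 10×5 matrix has rank 4, and its Smith normal form has invariant factors (1,1,1,1).

Computing H_k = (kernel of ∂_k) / (image of ∂_{k+1}):

  H_0: rank C_0 − rank ∂_1 = 5 − 4 = 1, and the invariant factors of ∂_1 are all 1, so H_0 ≅ Z.
  H_1: rank ker ∂_1 − rank ∂_2 = (10 − 4) − 6 = 0, and the invariant factors of ∂_2 are all 1, so H_1 ≅ 0.
  H_2: rank ker ∂_2 − rank ∂_3 = (10 − 6) − 4 = 0, and the invariant factors of ∂_3 are all 1, so H_2 ≅ 0.
  H_3: rank ker ∂_3 − rank ∂_4 = (5 − 4) − 0 = 1, and there is no ∂_4, so H_3 ≅ Z.

As a check, the Euler characteristic is 5 − 10 + 10 − 5 = 0, which agrees with 1 − 0 + 0 − 1 = 0.

H_0 = Z,  H_1 = 0,  H_2 = 0,  H_3 = Z.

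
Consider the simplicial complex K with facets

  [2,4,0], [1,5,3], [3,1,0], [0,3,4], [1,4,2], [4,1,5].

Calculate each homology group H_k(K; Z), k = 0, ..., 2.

H_0 = Z,  H_1 = Z,  H_2 = 0.

K has 6 vertices, 12 edges, 6 triangles.
rank ∂_0 = 0, rank ∂_1 = 5 ⇒ b_0 = 6 − 0 − 5 = 1; all invariant factors of ∂_1 are 1 so no torsion. So H_0 = Z.
rank ∂_1 = 5, rank ∂_2 = 6 ⇒ b_1 = 12 − 5 − 6 = 1; all invariant factors of ∂_2 are 1 so no torsion. So H_1 = Z.
rank ∂_2 = 6, rank ∂_3 = 0 ⇒ b_2 = 6 − 6 − 0 = 0. So H_2 = 0.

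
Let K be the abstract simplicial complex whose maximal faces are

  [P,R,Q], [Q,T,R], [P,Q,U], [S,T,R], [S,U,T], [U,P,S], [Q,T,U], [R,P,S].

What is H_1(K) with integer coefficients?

H_1 ≅ 0.

Take the total order P < Q < R < S < T < U on the vertex set. Then K (dimension 2) consists of the simplices:

  0-simplices (6): P, Q, R, S, T, U
  1-simplices (12): PQ, PR, PS, PU, QR, QT, QU, RS, RT, ST, SU, TU
  2-simplices (8): PQR, PQU, PRS, PSU, QRT, QTU, RST, STU

so the chain groups are C_0 ≅ Z^6, C_1 ≅ Z^12, C_2 ≅ Z^8.

∂_1: C_1 → C_0 sends each edge [p,q] (with p < q) to q − p.
As a 6×12 matrix over Z this has rank 5, with invariant factors (1,1,1,1,1).

Boundary ∂_2: C_2 → C_1 sends each 2-simplex [p,q,r] to [q,r] − [p,r] + [p,q]. For instance
  ∂PSU = SU − PU + PS,
  ∂RST = ST − RT + RS.
The resulting 12×8 matrix has rank 7, and its Smith normal form has invariant factors (1,1,1,1,1,1,1).

Computing H_k = (kernel of ∂_k) / (image of ∂_{k+1}):

  H_1: rank ker ∂_1 − rank ∂_2 = (12 − 5) − 7 = 0, and the invariant factors of ∂_2 are all 1, so H_1 ≅ 0.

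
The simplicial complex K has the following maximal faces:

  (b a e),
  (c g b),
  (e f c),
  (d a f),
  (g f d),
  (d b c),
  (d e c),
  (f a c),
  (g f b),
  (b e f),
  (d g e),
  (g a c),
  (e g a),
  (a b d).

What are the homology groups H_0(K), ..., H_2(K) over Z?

We work with the vertex ordering a < b < c < d < e < f < g. The simplices of K, each written with vertices in increasing order, are:

  0-simplices (7): a, b, c, d, e, f, g
  1-simplices (21): ab, ac, ad, ae, af, ag, bc, bd, be, bf, bg, cd, ce, cf, cg, de, df, dg, ef, eg, fg
  2-simplices (14): abd, abe, acf, acg, adf, aeg, bcd, bcg, bef, bfg, cde, cef, deg, dfg

so the chain groups are C_0 ≅ Z^7, C_1 ≅ Z^21, C_2 ≅ Z^14.

∂_1: C_1 → C_0 sends each edge [p,q] (with p < q) to q − p. For instance
  ∂eg = g − e.
The 7×21 boundary matrix has rank 6 and Smith normal form diag(1,1,1,1,1,1).

The boundary map ∂_2: C_2 → C_1 acts by ∂[p,q,r] = [q,r] − [p,r] + [p,q]. For instance
  ∂acg = cg − ag + ac,
  ∂acf = cf − af + ac.
As a 21×14 matrix over Z this has rank 13, with invariant factors (1,1,1,1,1,1,1,1,1,1,1,1,1).

Reading off H_k = ker ∂_k / im ∂_{k+1}:

  H_0: rank C_0 − rank ∂_1 = 7 − 6 = 1, and the invariant factors of ∂_1 are all 1, so H_0 = Z.
  H_1: rank ker ∂_1 − rank ∂_2 = (21 − 6) − 13 = 2, and the invariant factors of ∂_2 are all 1, so H_1 = Z^2.
  H_2: rank ker ∂_2 − rank ∂_3 = (14 − 13) − 0 = 1, and there is no ∂_3, so H_2 = Z.

H_0 = Z,  H_1 = Z^2,  H_2 = Z.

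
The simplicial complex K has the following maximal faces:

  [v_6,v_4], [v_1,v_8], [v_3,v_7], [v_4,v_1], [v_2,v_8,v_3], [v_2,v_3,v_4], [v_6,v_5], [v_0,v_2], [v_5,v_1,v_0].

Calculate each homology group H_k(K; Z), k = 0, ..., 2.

H_0 = Z,  H_1 = Z^3,  H_2 = 0.

Fix the vertex order v_0 < v_1 < v_2 < v_3 < v_4 < v_5 < v_6 < v_7 < v_8 and write every simplex with vertices in increasing order. Then dim K = 2 and the simplices of K are:

  0-simplices (9): [v_0], [v_1], [v_2], [v_3], [v_4], [v_5], [v_6], [v_7], [v_8]
  1-simplices (14): [v_0,v_1], [v_0,v_2], [v_0,v_5], [v_1,v_4], [v_1,v_5], [v_1,v_8], [v_2,v_3], [v_2,v_4], [v_2,v_8], [v_3,v_4], [v_3,v_7], [v_3,v_8], [v_4,v_6], [v_5,v_6]
  2-simplices (3): [v_0,v_1,v_5], [v_2,v_3,v_4], [v_2,v_3,v_8]

so the chain groups are C_0 ≅ Z^9, C_1 ≅ Z^14, C_2 ≅ Z^3.

∂_1: C_1 → C_0 maps an edge to its endpoints' difference, ∂[p,q] = q − p.
This gives a 9×14 integer matrix of rank 8; reducing to Smith normal form yields diagonal entries (1,1,1,1,1,1,1,1).

Boundary ∂_2: C_2 → C_1 sends each 2-simplex [p,q,r] to [q,r] − [p,r] + [p,q]. For instance
  ∂[v_2,v_3,v_4] = [v_3,v_4] − [v_2,v_4] + [v_2,v_3],
  ∂[v_0,v_1,v_5] = [v_1,v_5] − [v_0,v_5] + [v_0,v_1].
The 14×3 boundary matrix has rank 3 and Smith normal form diag(1,1,1).

Computing H_k = (kernel of ∂_k) / (image of ∂_{k+1}):

  H_0: rank C_0 − rank ∂_1 = 9 − 8 = 1, and the invariant factors of ∂_1 are all 1, so H_0 ≅ Z.
  H_1: rank ker ∂_1 − rank ∂_2 = (14 − 8) − 3 = 3, and the invariant factors of ∂_2 are all 1, so H_1 ≅ Z^3.
  H_2: rank ker ∂_2 − rank ∂_3 = (3 − 3) − 0 = 0, and there is no ∂_3, so H_2 ≅ 0.

As a check, the Euler characteristic is 9 − 14 + 3 = -2, which agrees with 1 − 3 + 0 = -2.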